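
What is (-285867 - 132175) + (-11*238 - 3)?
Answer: -420663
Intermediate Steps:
(-285867 - 132175) + (-11*238 - 3) = -418042 + (-2618 - 3) = -418042 - 2621 = -420663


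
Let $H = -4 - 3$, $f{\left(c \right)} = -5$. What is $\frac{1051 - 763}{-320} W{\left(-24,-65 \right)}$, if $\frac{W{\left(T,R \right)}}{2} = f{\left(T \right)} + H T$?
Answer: $- \frac{1467}{5} \approx -293.4$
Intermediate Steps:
$H = -7$ ($H = -4 - 3 = -7$)
$W{\left(T,R \right)} = -10 - 14 T$ ($W{\left(T,R \right)} = 2 \left(-5 - 7 T\right) = -10 - 14 T$)
$\frac{1051 - 763}{-320} W{\left(-24,-65 \right)} = \frac{1051 - 763}{-320} \left(-10 - -336\right) = \left(1051 - 763\right) \left(- \frac{1}{320}\right) \left(-10 + 336\right) = 288 \left(- \frac{1}{320}\right) 326 = \left(- \frac{9}{10}\right) 326 = - \frac{1467}{5}$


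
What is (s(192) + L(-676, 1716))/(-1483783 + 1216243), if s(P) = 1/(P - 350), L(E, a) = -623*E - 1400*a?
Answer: 104345939/14090440 ≈ 7.4054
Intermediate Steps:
L(E, a) = -1400*a - 623*E
s(P) = 1/(-350 + P)
(s(192) + L(-676, 1716))/(-1483783 + 1216243) = (1/(-350 + 192) + (-1400*1716 - 623*(-676)))/(-1483783 + 1216243) = (1/(-158) + (-2402400 + 421148))/(-267540) = (-1/158 - 1981252)*(-1/267540) = -313037817/158*(-1/267540) = 104345939/14090440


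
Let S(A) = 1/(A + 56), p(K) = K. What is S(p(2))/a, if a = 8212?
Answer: 1/476296 ≈ 2.0995e-6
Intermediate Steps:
S(A) = 1/(56 + A)
S(p(2))/a = 1/((56 + 2)*8212) = (1/8212)/58 = (1/58)*(1/8212) = 1/476296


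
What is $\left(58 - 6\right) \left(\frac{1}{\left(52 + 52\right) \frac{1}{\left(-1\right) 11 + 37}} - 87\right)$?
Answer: $-4511$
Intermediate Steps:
$\left(58 - 6\right) \left(\frac{1}{\left(52 + 52\right) \frac{1}{\left(-1\right) 11 + 37}} - 87\right) = \left(58 - 6\right) \left(\frac{1}{104 \frac{1}{-11 + 37}} - 87\right) = 52 \left(\frac{1}{104 \cdot \frac{1}{26}} - 87\right) = 52 \left(\frac{1}{4} - 87\right) = 52 \left(- \frac{347}{4}\right) = -4511$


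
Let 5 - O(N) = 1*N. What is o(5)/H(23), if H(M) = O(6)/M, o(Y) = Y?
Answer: -115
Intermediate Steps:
O(N) = 5 - N
H(M) = -1/M (H(M) = (5 - 1*6)/M = (5 - 6)/M = -1/M)
o(5)/H(23) = 5/((-1/23)) = 5/((-1*1/23)) = 5/(-1/23) = 5*(-23) = -115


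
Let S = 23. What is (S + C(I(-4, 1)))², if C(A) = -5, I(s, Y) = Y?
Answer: 324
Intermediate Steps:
(S + C(I(-4, 1)))² = (23 - 5)² = 18² = 324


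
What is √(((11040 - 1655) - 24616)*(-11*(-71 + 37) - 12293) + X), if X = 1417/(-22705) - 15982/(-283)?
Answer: √7495217783569490729010/6425515 ≈ 13474.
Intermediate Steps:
X = 362470299/6425515 (X = 1417*(-1/22705) - 15982*(-1/283) = -1417/22705 + 15982/283 = 362470299/6425515 ≈ 56.411)
√(((11040 - 1655) - 24616)*(-11*(-71 + 37) - 12293) + X) = √(((11040 - 1655) - 24616)*(-11*(-71 + 37) - 12293) + 362470299/6425515) = √((9385 - 24616)*(-11*(-34) - 12293) + 362470299/6425515) = √(-15231*(374 - 12293) + 362470299/6425515) = √(-15231*(-11919) + 362470299/6425515) = √(181538289 + 362470299/6425515) = √(1166477361514134/6425515) = √7495217783569490729010/6425515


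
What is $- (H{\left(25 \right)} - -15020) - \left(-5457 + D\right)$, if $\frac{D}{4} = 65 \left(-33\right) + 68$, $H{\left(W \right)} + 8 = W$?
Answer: $-1272$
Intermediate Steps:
$H{\left(W \right)} = -8 + W$
$D = -8308$ ($D = 4 \left(65 \left(-33\right) + 68\right) = 4 \left(-2145 + 68\right) = 4 \left(-2077\right) = -8308$)
$- (H{\left(25 \right)} - -15020) - \left(-5457 + D\right) = - (\left(-8 + 25\right) - -15020) - \left(-5457 - 8308\right) = - (17 + 15020) - -13765 = \left(-1\right) 15037 + 13765 = -15037 + 13765 = -1272$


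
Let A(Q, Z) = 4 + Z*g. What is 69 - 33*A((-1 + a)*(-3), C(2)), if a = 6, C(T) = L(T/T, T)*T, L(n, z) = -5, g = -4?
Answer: -1383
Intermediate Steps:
C(T) = -5*T
A(Q, Z) = 4 - 4*Z (A(Q, Z) = 4 + Z*(-4) = 4 - 4*Z)
69 - 33*A((-1 + a)*(-3), C(2)) = 69 - 33*(4 - (-20)*2) = 69 - 33*(4 - 4*(-10)) = 69 - 33*(4 + 40) = 69 - 33*44 = 69 - 1452 = -1383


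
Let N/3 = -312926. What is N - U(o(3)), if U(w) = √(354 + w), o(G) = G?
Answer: -938778 - √357 ≈ -9.3880e+5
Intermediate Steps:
N = -938778 (N = 3*(-312926) = -938778)
N - U(o(3)) = -938778 - √(354 + 3) = -938778 - √357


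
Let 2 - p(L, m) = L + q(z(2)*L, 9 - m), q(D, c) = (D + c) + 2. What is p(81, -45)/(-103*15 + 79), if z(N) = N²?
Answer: 459/1466 ≈ 0.31310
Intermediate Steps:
q(D, c) = 2 + D + c
p(L, m) = -9 + m - 5*L (p(L, m) = 2 - (L + (2 + 2²*L + (9 - m))) = 2 - (L + (2 + 4*L + (9 - m))) = 2 - (L + (11 - m + 4*L)) = 2 - (11 - m + 5*L) = 2 + (-11 + m - 5*L) = -9 + m - 5*L)
p(81, -45)/(-103*15 + 79) = (-9 - 45 - 5*81)/(-103*15 + 79) = (-9 - 45 - 405)/(-1545 + 79) = -459/(-1466) = -459*(-1/1466) = 459/1466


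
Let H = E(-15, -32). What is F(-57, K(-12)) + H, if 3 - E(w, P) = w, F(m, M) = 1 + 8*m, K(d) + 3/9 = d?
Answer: -437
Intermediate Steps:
K(d) = -⅓ + d
E(w, P) = 3 - w
H = 18 (H = 3 - 1*(-15) = 3 + 15 = 18)
F(-57, K(-12)) + H = (1 + 8*(-57)) + 18 = (1 - 456) + 18 = -455 + 18 = -437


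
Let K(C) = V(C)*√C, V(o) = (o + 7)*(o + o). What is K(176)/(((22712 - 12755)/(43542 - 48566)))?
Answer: -431501312*√11/3319 ≈ -4.3119e+5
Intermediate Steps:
V(o) = 2*o*(7 + o) (V(o) = (7 + o)*(2*o) = 2*o*(7 + o))
K(C) = 2*C^(3/2)*(7 + C) (K(C) = (2*C*(7 + C))*√C = 2*C^(3/2)*(7 + C))
K(176)/(((22712 - 12755)/(43542 - 48566))) = (2*176^(3/2)*(7 + 176))/(((22712 - 12755)/(43542 - 48566))) = (2*(704*√11)*183)/((9957/(-5024))) = (257664*√11)/((9957*(-1/5024))) = (257664*√11)/(-9957/5024) = (257664*√11)*(-5024/9957) = -431501312*√11/3319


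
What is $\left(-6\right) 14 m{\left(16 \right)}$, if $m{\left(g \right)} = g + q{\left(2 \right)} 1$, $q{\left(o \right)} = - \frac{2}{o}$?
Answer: $-1260$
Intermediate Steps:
$m{\left(g \right)} = -1 + g$ ($m{\left(g \right)} = g + - \frac{2}{2} \cdot 1 = g + \left(-2\right) \frac{1}{2} \cdot 1 = g - 1 = -1 + g$)
$\left(-6\right) 14 m{\left(16 \right)} = \left(-6\right) 14 \left(-1 + 16\right) = \left(-84\right) 15 = -1260$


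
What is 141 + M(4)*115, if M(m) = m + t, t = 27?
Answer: 3706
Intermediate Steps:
M(m) = 27 + m (M(m) = m + 27 = 27 + m)
141 + M(4)*115 = 141 + (27 + 4)*115 = 141 + 31*115 = 141 + 3565 = 3706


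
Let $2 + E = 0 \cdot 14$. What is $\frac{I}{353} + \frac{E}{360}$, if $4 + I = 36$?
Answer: $\frac{5407}{63540} \approx 0.085096$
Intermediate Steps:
$E = -2$ ($E = -2 + 0 \cdot 14 = -2 + 0 = -2$)
$I = 32$ ($I = -4 + 36 = 32$)
$\frac{I}{353} + \frac{E}{360} = \frac{32}{353} - \frac{2}{360} = 32 \cdot \frac{1}{353} - \frac{1}{180} = \frac{32}{353} - \frac{1}{180} = \frac{5407}{63540}$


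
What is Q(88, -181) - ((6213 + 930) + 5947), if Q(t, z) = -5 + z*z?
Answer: 19666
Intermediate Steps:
Q(t, z) = -5 + z²
Q(88, -181) - ((6213 + 930) + 5947) = (-5 + (-181)²) - ((6213 + 930) + 5947) = (-5 + 32761) - (7143 + 5947) = 32756 - 1*13090 = 32756 - 13090 = 19666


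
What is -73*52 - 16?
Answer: -3812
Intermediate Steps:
-73*52 - 16 = -3796 - 16 = -3812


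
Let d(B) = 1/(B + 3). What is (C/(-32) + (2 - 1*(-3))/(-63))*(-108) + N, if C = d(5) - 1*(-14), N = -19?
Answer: 16685/448 ≈ 37.243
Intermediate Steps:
d(B) = 1/(3 + B)
C = 113/8 (C = 1/(3 + 5) - 1*(-14) = 1/8 + 14 = ⅛ + 14 = 113/8 ≈ 14.125)
(C/(-32) + (2 - 1*(-3))/(-63))*(-108) + N = ((113/8)/(-32) + (2 - 1*(-3))/(-63))*(-108) - 19 = ((113/8)*(-1/32) + (2 + 3)*(-1/63))*(-108) - 19 = (-113/256 + 5*(-1/63))*(-108) - 19 = (-113/256 - 5/63)*(-108) - 19 = -8399/16128*(-108) - 19 = 25197/448 - 19 = 16685/448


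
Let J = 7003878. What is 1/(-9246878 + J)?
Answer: -1/2243000 ≈ -4.4583e-7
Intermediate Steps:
1/(-9246878 + J) = 1/(-9246878 + 7003878) = 1/(-2243000) = -1/2243000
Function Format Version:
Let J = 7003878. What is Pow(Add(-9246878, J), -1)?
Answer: Rational(-1, 2243000) ≈ -4.4583e-7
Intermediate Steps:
Pow(Add(-9246878, J), -1) = Pow(Add(-9246878, 7003878), -1) = Pow(-2243000, -1) = Rational(-1, 2243000)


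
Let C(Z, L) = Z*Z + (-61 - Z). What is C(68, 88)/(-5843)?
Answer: -4495/5843 ≈ -0.76930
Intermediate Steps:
C(Z, L) = -61 + Z**2 - Z (C(Z, L) = Z**2 + (-61 - Z) = -61 + Z**2 - Z)
C(68, 88)/(-5843) = (-61 + 68**2 - 1*68)/(-5843) = (-61 + 4624 - 68)*(-1/5843) = 4495*(-1/5843) = -4495/5843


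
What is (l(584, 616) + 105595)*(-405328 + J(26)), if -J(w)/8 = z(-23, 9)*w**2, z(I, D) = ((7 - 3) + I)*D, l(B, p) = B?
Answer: 55153619760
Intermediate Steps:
z(I, D) = D*(4 + I) (z(I, D) = (4 + I)*D = D*(4 + I))
J(w) = 1368*w**2 (J(w) = -8*9*(4 - 23)*w**2 = -8*9*(-19)*w**2 = -(-1368)*w**2 = 1368*w**2)
(l(584, 616) + 105595)*(-405328 + J(26)) = (584 + 105595)*(-405328 + 1368*26**2) = 106179*(-405328 + 1368*676) = 106179*(-405328 + 924768) = 106179*519440 = 55153619760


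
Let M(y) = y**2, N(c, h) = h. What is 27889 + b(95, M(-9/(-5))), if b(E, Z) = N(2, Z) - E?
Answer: 694931/25 ≈ 27797.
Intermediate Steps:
b(E, Z) = Z - E
27889 + b(95, M(-9/(-5))) = 27889 + ((-9/(-5))**2 - 1*95) = 27889 + ((-9*(-1/5))**2 - 95) = 27889 + ((9/5)**2 - 95) = 27889 + (81/25 - 95) = 27889 - 2294/25 = 694931/25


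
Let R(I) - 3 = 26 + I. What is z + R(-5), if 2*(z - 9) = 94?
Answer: 80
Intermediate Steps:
z = 56 (z = 9 + (½)*94 = 9 + 47 = 56)
R(I) = 29 + I (R(I) = 3 + (26 + I) = 29 + I)
z + R(-5) = 56 + (29 - 5) = 56 + 24 = 80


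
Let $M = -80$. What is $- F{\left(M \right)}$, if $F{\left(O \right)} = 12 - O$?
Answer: $-92$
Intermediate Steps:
$- F{\left(M \right)} = - (12 - -80) = - (12 + 80) = \left(-1\right) 92 = -92$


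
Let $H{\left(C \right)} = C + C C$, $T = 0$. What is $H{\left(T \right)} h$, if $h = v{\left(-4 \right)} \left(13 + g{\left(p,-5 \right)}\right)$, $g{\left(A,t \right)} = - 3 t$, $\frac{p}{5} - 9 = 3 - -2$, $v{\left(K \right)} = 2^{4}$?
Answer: $0$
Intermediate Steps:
$v{\left(K \right)} = 16$
$p = 70$ ($p = 45 + 5 \left(3 - -2\right) = 45 + 5 \left(3 + 2\right) = 45 + 5 \cdot 5 = 45 + 25 = 70$)
$H{\left(C \right)} = C + C^{2}$
$h = 448$ ($h = 16 \left(13 - -15\right) = 16 \left(13 + 15\right) = 16 \cdot 28 = 448$)
$H{\left(T \right)} h = 0 \left(1 + 0\right) 448 = 0 \cdot 1 \cdot 448 = 0 \cdot 448 = 0$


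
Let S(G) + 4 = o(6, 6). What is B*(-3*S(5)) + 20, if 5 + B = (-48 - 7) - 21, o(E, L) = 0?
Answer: -952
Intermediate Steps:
S(G) = -4 (S(G) = -4 + 0 = -4)
B = -81 (B = -5 + ((-48 - 7) - 21) = -5 + (-55 - 21) = -5 - 76 = -81)
B*(-3*S(5)) + 20 = -(-243)*(-4) + 20 = -81*12 + 20 = -972 + 20 = -952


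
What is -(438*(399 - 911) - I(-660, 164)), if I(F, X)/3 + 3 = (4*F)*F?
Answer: 5451447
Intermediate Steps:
I(F, X) = -9 + 12*F² (I(F, X) = -9 + 3*((4*F)*F) = -9 + 3*(4*F²) = -9 + 12*F²)
-(438*(399 - 911) - I(-660, 164)) = -(438*(399 - 911) - (-9 + 12*(-660)²)) = -(438*(-512) - (-9 + 12*435600)) = -(-224256 - (-9 + 5227200)) = -(-224256 - 1*5227191) = -(-224256 - 5227191) = -1*(-5451447) = 5451447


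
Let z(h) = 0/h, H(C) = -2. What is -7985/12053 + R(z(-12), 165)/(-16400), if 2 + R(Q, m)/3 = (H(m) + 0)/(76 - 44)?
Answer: -2094070753/3162707200 ≈ -0.66211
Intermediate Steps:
z(h) = 0
R(Q, m) = -99/16 (R(Q, m) = -6 + 3*((-2 + 0)/(76 - 44)) = -6 + 3*(-2/32) = -6 + 3*(-2*1/32) = -6 + 3*(-1/16) = -6 - 3/16 = -99/16)
-7985/12053 + R(z(-12), 165)/(-16400) = -7985/12053 - 99/16/(-16400) = -7985*1/12053 - 99/16*(-1/16400) = -7985/12053 + 99/262400 = -2094070753/3162707200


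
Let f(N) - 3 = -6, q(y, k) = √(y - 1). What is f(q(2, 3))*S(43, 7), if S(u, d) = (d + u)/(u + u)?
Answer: -75/43 ≈ -1.7442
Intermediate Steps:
q(y, k) = √(-1 + y)
S(u, d) = (d + u)/(2*u) (S(u, d) = (d + u)/((2*u)) = (d + u)*(1/(2*u)) = (d + u)/(2*u))
f(N) = -3 (f(N) = 3 - 6 = -3)
f(q(2, 3))*S(43, 7) = -3*(7 + 43)/(2*43) = -3*50/(2*43) = -3*25/43 = -75/43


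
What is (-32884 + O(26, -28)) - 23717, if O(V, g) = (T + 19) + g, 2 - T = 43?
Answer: -56651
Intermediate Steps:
T = -41 (T = 2 - 1*43 = 2 - 43 = -41)
O(V, g) = -22 + g (O(V, g) = (-41 + 19) + g = -22 + g)
(-32884 + O(26, -28)) - 23717 = (-32884 + (-22 - 28)) - 23717 = (-32884 - 50) - 23717 = -32934 - 23717 = -56651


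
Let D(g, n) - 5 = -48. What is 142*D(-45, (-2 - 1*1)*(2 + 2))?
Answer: -6106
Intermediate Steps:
D(g, n) = -43 (D(g, n) = 5 - 48 = -43)
142*D(-45, (-2 - 1*1)*(2 + 2)) = 142*(-43) = -6106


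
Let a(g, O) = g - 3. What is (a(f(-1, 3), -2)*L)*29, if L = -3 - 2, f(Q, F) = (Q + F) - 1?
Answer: 290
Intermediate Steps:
f(Q, F) = -1 + F + Q (f(Q, F) = (F + Q) - 1 = -1 + F + Q)
a(g, O) = -3 + g
L = -5
(a(f(-1, 3), -2)*L)*29 = ((-3 + (-1 + 3 - 1))*(-5))*29 = ((-3 + 1)*(-5))*29 = -2*(-5)*29 = 10*29 = 290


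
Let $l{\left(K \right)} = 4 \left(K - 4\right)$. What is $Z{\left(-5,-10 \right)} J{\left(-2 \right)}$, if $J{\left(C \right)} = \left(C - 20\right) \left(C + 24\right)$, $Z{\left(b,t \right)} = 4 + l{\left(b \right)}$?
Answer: $15488$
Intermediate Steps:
$l{\left(K \right)} = -16 + 4 K$ ($l{\left(K \right)} = 4 \left(-4 + K\right) = -16 + 4 K$)
$Z{\left(b,t \right)} = -12 + 4 b$ ($Z{\left(b,t \right)} = 4 + \left(-16 + 4 b\right) = -12 + 4 b$)
$J{\left(C \right)} = \left(-20 + C\right) \left(24 + C\right)$
$Z{\left(-5,-10 \right)} J{\left(-2 \right)} = \left(-12 + 4 \left(-5\right)\right) \left(-480 + \left(-2\right)^{2} + 4 \left(-2\right)\right) = \left(-12 - 20\right) \left(-480 + 4 - 8\right) = \left(-32\right) \left(-484\right) = 15488$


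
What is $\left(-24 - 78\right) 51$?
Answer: $-5202$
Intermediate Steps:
$\left(-24 - 78\right) 51 = \left(-102\right) 51 = -5202$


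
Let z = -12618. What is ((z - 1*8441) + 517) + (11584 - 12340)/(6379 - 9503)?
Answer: -16043113/781 ≈ -20542.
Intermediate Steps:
((z - 1*8441) + 517) + (11584 - 12340)/(6379 - 9503) = ((-12618 - 1*8441) + 517) + (11584 - 12340)/(6379 - 9503) = ((-12618 - 8441) + 517) - 756/(-3124) = (-21059 + 517) - 756*(-1/3124) = -20542 + 189/781 = -16043113/781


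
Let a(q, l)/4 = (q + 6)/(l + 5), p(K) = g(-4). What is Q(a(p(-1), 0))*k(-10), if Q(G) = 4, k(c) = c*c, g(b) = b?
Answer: 400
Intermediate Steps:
p(K) = -4
k(c) = c²
a(q, l) = 4*(6 + q)/(5 + l) (a(q, l) = 4*((q + 6)/(l + 5)) = 4*((6 + q)/(5 + l)) = 4*(6 + q)/(5 + l))
Q(a(p(-1), 0))*k(-10) = 4*(-10)² = 4*100 = 400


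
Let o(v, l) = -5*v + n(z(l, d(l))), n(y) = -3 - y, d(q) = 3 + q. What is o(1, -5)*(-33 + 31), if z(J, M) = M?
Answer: 12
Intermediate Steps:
o(v, l) = -6 - l - 5*v (o(v, l) = -5*v + (-3 - (3 + l)) = -5*v + (-3 + (-3 - l)) = -5*v + (-6 - l) = -6 - l - 5*v)
o(1, -5)*(-33 + 31) = (-6 - 1*(-5) - 5*1)*(-33 + 31) = (-6 + 5 - 5)*(-2) = -6*(-2) = 12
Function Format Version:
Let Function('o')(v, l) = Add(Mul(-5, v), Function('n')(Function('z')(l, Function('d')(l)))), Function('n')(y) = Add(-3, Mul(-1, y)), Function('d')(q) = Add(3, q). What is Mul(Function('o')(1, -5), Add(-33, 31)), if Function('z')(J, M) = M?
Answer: 12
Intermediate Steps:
Function('o')(v, l) = Add(-6, Mul(-1, l), Mul(-5, v)) (Function('o')(v, l) = Add(Mul(-5, v), Add(-3, Mul(-1, Add(3, l)))) = Add(Mul(-5, v), Add(-3, Add(-3, Mul(-1, l)))) = Add(Mul(-5, v), Add(-6, Mul(-1, l))) = Add(-6, Mul(-1, l), Mul(-5, v)))
Mul(Function('o')(1, -5), Add(-33, 31)) = Mul(Add(-6, Mul(-1, -5), Mul(-5, 1)), Add(-33, 31)) = Mul(Add(-6, 5, -5), -2) = Mul(-6, -2) = 12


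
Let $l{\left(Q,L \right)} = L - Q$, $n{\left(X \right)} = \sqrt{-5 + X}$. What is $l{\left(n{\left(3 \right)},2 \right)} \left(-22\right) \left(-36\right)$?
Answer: $1584 - 792 i \sqrt{2} \approx 1584.0 - 1120.1 i$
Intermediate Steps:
$l{\left(n{\left(3 \right)},2 \right)} \left(-22\right) \left(-36\right) = \left(2 - \sqrt{-5 + 3}\right) \left(-22\right) \left(-36\right) = \left(2 - \sqrt{-2}\right) \left(-22\right) \left(-36\right) = \left(2 - i \sqrt{2}\right) \left(-22\right) \left(-36\right) = \left(-44 + 22 i \sqrt{2}\right) \left(-36\right) = 1584 - 792 i \sqrt{2}$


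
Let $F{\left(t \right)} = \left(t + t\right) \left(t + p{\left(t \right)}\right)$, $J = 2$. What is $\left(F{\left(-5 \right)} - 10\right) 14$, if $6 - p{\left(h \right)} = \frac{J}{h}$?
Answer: $-336$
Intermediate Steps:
$p{\left(h \right)} = 6 - \frac{2}{h}$
$F{\left(t \right)} = 2 t \left(6 + t - \frac{2}{t}\right)$ ($F{\left(t \right)} = \left(t + t\right) \left(t + \left(6 - \frac{2}{t}\right)\right) = 2 t \left(6 + t - \frac{2}{t}\right)$)
$\left(F{\left(-5 \right)} - 10\right) 14 = \left(\left(-4 + 2 \left(-5\right) \left(6 - 5\right)\right) - 10\right) 14 = \left(\left(-4 + 2 \left(-5\right) 1\right) - 10\right) 14 = \left(\left(-4 - 10\right) - 10\right) 14 = \left(-14 - 10\right) 14 = \left(-24\right) 14 = -336$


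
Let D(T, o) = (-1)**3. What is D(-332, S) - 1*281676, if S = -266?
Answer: -281677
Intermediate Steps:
D(T, o) = -1
D(-332, S) - 1*281676 = -1 - 1*281676 = -1 - 281676 = -281677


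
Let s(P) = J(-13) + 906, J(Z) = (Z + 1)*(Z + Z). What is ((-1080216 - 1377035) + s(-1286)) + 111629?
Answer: -2344404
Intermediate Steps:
J(Z) = 2*Z*(1 + Z) (J(Z) = (1 + Z)*(2*Z) = 2*Z*(1 + Z))
s(P) = 1218 (s(P) = 2*(-13)*(1 - 13) + 906 = 2*(-13)*(-12) + 906 = 312 + 906 = 1218)
((-1080216 - 1377035) + s(-1286)) + 111629 = ((-1080216 - 1377035) + 1218) + 111629 = (-2457251 + 1218) + 111629 = -2456033 + 111629 = -2344404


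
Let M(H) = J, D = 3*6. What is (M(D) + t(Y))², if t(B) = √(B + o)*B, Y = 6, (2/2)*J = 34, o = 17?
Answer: 1984 + 408*√23 ≈ 3940.7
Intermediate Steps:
J = 34
t(B) = B*√(17 + B) (t(B) = √(B + 17)*B = √(17 + B)*B = B*√(17 + B))
D = 18
M(H) = 34
(M(D) + t(Y))² = (34 + 6*√(17 + 6))² = (34 + 6*√23)²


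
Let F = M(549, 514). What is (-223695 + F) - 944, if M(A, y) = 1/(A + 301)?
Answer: -190943149/850 ≈ -2.2464e+5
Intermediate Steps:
M(A, y) = 1/(301 + A)
F = 1/850 (F = 1/(301 + 549) = 1/850 ≈ 0.0011765)
(-223695 + F) - 944 = (-223695 + 1/850) - 944 = -190140749/850 - 944 = -190943149/850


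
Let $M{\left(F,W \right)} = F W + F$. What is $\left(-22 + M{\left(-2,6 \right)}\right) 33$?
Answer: $-1188$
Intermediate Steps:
$M{\left(F,W \right)} = F + F W$
$\left(-22 + M{\left(-2,6 \right)}\right) 33 = \left(-22 - 2 \left(1 + 6\right)\right) 33 = \left(-22 - 14\right) 33 = \left(-36\right) 33 = -1188$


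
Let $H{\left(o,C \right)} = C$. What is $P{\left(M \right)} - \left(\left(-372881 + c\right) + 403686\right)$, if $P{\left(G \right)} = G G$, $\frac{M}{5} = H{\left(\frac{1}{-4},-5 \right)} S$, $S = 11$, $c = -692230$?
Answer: $737050$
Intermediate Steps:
$M = -275$ ($M = 5 \left(\left(-5\right) 11\right) = 5 \left(-55\right) = -275$)
$P{\left(G \right)} = G^{2}$
$P{\left(M \right)} - \left(\left(-372881 + c\right) + 403686\right) = \left(-275\right)^{2} - \left(\left(-372881 - 692230\right) + 403686\right) = 75625 - \left(-1065111 + 403686\right) = 75625 - -661425 = 75625 + 661425 = 737050$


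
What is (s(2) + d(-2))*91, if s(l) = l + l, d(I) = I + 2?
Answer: 364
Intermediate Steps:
d(I) = 2 + I
s(l) = 2*l
(s(2) + d(-2))*91 = (2*2 + (2 - 2))*91 = (4 + 0)*91 = 4*91 = 364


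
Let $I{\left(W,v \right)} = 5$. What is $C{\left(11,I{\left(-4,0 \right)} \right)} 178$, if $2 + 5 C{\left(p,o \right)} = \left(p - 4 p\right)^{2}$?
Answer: $\frac{193486}{5} \approx 38697.0$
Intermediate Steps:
$C{\left(p,o \right)} = - \frac{2}{5} + \frac{9 p^{2}}{5}$ ($C{\left(p,o \right)} = - \frac{2}{5} + \frac{\left(p - 4 p\right)^{2}}{5} = - \frac{2}{5} + \frac{\left(- 3 p\right)^{2}}{5} = - \frac{2}{5} + \frac{9 p^{2}}{5}$)
$C{\left(11,I{\left(-4,0 \right)} \right)} 178 = \left(- \frac{2}{5} + \frac{9 \cdot 11^{2}}{5}\right) 178 = \left(- \frac{2}{5} + \frac{9}{5} \cdot 121\right) 178 = \left(- \frac{2}{5} + \frac{1089}{5}\right) 178 = \frac{1087}{5} \cdot 178 = \frac{193486}{5}$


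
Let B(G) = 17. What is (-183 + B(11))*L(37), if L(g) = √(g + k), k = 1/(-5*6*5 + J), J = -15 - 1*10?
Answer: -166*√45318/35 ≈ -1009.7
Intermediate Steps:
J = -25 (J = -15 - 10 = -25)
k = -1/175 (k = 1/(-5*6*5 - 25) = 1/(-30*5 - 25) = 1/(-150 - 25) = 1/(-175) = -1/175 ≈ -0.0057143)
L(g) = √(-1/175 + g) (L(g) = √(g - 1/175) = √(-1/175 + g))
(-183 + B(11))*L(37) = (-183 + 17)*(√(-7 + 1225*37)/35) = -166*√(-7 + 45325)/35 = -166*√45318/35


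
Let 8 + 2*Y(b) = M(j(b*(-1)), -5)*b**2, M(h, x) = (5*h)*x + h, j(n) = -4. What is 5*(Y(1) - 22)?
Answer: 110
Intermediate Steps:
M(h, x) = h + 5*h*x (M(h, x) = 5*h*x + h = h + 5*h*x)
Y(b) = -4 + 48*b**2 (Y(b) = -4 + ((-4*(1 + 5*(-5)))*b**2)/2 = -4 + ((-4*(1 - 25))*b**2)/2 = -4 + ((-4*(-24))*b**2)/2 = -4 + (96*b**2)/2 = -4 + 48*b**2)
5*(Y(1) - 22) = 5*((-4 + 48*1**2) - 22) = 5*((-4 + 48*1) - 22) = 5*((-4 + 48) - 22) = 5*(44 - 22) = 5*22 = 110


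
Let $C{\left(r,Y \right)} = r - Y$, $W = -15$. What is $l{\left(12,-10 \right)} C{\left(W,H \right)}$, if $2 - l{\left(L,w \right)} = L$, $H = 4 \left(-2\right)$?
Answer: $70$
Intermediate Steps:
$H = -8$
$l{\left(L,w \right)} = 2 - L$
$l{\left(12,-10 \right)} C{\left(W,H \right)} = \left(2 - 12\right) \left(-15 - -8\right) = \left(2 - 12\right) \left(-15 + 8\right) = \left(-10\right) \left(-7\right) = 70$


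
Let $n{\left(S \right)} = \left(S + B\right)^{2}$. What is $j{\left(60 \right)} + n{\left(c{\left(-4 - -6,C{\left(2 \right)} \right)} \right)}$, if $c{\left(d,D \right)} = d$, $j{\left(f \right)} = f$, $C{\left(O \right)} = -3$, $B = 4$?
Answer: $96$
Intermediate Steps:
$n{\left(S \right)} = \left(4 + S\right)^{2}$ ($n{\left(S \right)} = \left(S + 4\right)^{2} = \left(4 + S\right)^{2}$)
$j{\left(60 \right)} + n{\left(c{\left(-4 - -6,C{\left(2 \right)} \right)} \right)} = 60 + \left(4 - -2\right)^{2} = 60 + \left(4 + \left(-4 + 6\right)\right)^{2} = 60 + \left(4 + 2\right)^{2} = 60 + 6^{2} = 60 + 36 = 96$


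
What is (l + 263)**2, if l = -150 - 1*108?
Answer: 25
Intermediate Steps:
l = -258 (l = -150 - 108 = -258)
(l + 263)**2 = (-258 + 263)**2 = 5**2 = 25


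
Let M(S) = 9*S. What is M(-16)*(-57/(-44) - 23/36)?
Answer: -1040/11 ≈ -94.545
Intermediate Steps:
M(-16)*(-57/(-44) - 23/36) = (9*(-16))*(-57/(-44) - 23/36) = -144*(-57*(-1/44) - 23*1/36) = -144*(57/44 - 23/36) = -144*65/99 = -1040/11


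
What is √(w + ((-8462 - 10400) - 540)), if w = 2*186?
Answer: I*√19030 ≈ 137.95*I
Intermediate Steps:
w = 372
√(w + ((-8462 - 10400) - 540)) = √(372 + ((-8462 - 10400) - 540)) = √(372 + (-18862 - 540)) = √(372 - 19402) = √(-19030) = I*√19030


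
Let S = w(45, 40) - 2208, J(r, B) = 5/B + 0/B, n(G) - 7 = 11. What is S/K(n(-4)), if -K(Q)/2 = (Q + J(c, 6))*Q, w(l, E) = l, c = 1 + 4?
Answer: 721/226 ≈ 3.1903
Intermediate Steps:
n(G) = 18 (n(G) = 7 + 11 = 18)
c = 5
J(r, B) = 5/B (J(r, B) = 5/B + 0 = 5/B)
S = -2163 (S = 45 - 2208 = -2163)
K(Q) = -2*Q*(5/6 + Q) (K(Q) = -2*(Q + 5/6)*Q = -2*(5/6 + Q)*Q = -2*Q*(5/6 + Q))
S/K(n(-4)) = -2163*(-1/(6*(5 + 6*18))) = -2163*(-1/(6*(5 + 108))) = -2163/((-1/3*18*113)) = -2163/(-678) = -2163*(-1/678) = 721/226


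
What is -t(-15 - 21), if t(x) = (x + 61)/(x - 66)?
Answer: 25/102 ≈ 0.24510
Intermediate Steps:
t(x) = (61 + x)/(-66 + x)
-t(-15 - 21) = -(61 + (-15 - 21))/(-66 + (-15 - 21)) = -(61 - 36)/(-66 - 36) = -25/(-102) = -(-1)*25/102 = -1*(-25/102) = 25/102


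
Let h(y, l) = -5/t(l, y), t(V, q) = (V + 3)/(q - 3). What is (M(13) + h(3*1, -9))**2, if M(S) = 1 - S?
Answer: 144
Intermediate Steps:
t(V, q) = (3 + V)/(-3 + q)
h(y, l) = -5*(-3 + y)/(3 + l)
(M(13) + h(3*1, -9))**2 = ((1 - 1*13) + 5*(3 - 3)/(3 - 9))**2 = ((1 - 13) + 5*(3 - 1*3)/(-6))**2 = (-12 + 5*(-1/6)*(3 - 3))**2 = (-12 + 5*(-1/6)*0)**2 = (-12 + 0)**2 = (-12)**2 = 144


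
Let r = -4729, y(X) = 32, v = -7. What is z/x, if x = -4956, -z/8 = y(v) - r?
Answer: 3174/413 ≈ 7.6852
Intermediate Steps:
z = -38088 (z = -8*(32 - 1*(-4729)) = -8*(32 + 4729) = -8*4761 = -38088)
z/x = -38088/(-4956) = -38088*(-1/4956) = 3174/413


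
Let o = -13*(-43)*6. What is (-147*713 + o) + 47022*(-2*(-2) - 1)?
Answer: 39609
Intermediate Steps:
o = 3354 (o = 559*6 = 3354)
(-147*713 + o) + 47022*(-2*(-2) - 1) = (-147*713 + 3354) + 47022*(-2*(-2) - 1) = (-104811 + 3354) + 47022*(4 - 1) = -101457 + 47022*3 = -101457 + 141066 = 39609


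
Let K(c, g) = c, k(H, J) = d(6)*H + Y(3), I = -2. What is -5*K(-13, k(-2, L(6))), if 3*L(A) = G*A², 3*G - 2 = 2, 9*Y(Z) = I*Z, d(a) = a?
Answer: 65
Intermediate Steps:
Y(Z) = -2*Z/9 (Y(Z) = (-2*Z)/9 = -2*Z/9)
G = 4/3 (G = ⅔ + (⅓)*2 = ⅔ + ⅔ = 4/3 ≈ 1.3333)
L(A) = 4*A²/9 (L(A) = (4*A²/3)/3 = 4*A²/9)
k(H, J) = -⅔ + 6*H (k(H, J) = 6*H - 2/9*3 = 6*H - ⅔ = -⅔ + 6*H)
-5*K(-13, k(-2, L(6))) = -5*(-13) = 65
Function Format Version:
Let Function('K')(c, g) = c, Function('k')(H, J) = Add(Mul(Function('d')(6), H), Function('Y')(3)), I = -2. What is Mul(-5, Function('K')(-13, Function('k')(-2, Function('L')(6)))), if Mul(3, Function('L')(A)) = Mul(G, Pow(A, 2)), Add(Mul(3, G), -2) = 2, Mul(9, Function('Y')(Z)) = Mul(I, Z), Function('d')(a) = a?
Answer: 65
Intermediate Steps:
Function('Y')(Z) = Mul(Rational(-2, 9), Z) (Function('Y')(Z) = Mul(Rational(1, 9), Mul(-2, Z)) = Mul(Rational(-2, 9), Z))
G = Rational(4, 3) (G = Add(Rational(2, 3), Mul(Rational(1, 3), 2)) = Add(Rational(2, 3), Rational(2, 3)) = Rational(4, 3) ≈ 1.3333)
Function('L')(A) = Mul(Rational(4, 9), Pow(A, 2)) (Function('L')(A) = Mul(Rational(1, 3), Mul(Rational(4, 3), Pow(A, 2))) = Mul(Rational(4, 9), Pow(A, 2)))
Function('k')(H, J) = Add(Rational(-2, 3), Mul(6, H)) (Function('k')(H, J) = Add(Mul(6, H), Mul(Rational(-2, 9), 3)) = Add(Mul(6, H), Rational(-2, 3)) = Add(Rational(-2, 3), Mul(6, H)))
Mul(-5, Function('K')(-13, Function('k')(-2, Function('L')(6)))) = Mul(-5, -13) = 65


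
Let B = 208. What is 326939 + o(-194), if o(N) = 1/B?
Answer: 68003313/208 ≈ 3.2694e+5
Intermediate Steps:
o(N) = 1/208
326939 + o(-194) = 326939 + 1/208 = 68003313/208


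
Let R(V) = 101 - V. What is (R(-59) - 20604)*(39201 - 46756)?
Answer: 154454420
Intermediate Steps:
(R(-59) - 20604)*(39201 - 46756) = ((101 - 1*(-59)) - 20604)*(39201 - 46756) = ((101 + 59) - 20604)*(-7555) = (160 - 20604)*(-7555) = -20444*(-7555) = 154454420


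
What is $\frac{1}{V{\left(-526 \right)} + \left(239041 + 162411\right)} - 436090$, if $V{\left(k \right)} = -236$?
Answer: $- \frac{174966285439}{401216} \approx -4.3609 \cdot 10^{5}$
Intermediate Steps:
$\frac{1}{V{\left(-526 \right)} + \left(239041 + 162411\right)} - 436090 = \frac{1}{-236 + \left(239041 + 162411\right)} - 436090 = \frac{1}{-236 + 401452} - 436090 = \frac{1}{401216} - 436090 = - \frac{174966285439}{401216}$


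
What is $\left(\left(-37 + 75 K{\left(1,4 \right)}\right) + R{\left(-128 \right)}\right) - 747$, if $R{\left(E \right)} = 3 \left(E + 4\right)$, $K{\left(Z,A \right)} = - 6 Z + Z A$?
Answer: $-1306$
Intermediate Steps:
$K{\left(Z,A \right)} = - 6 Z + A Z$
$R{\left(E \right)} = 12 + 3 E$ ($R{\left(E \right)} = 3 \left(4 + E\right) = 12 + 3 E$)
$\left(\left(-37 + 75 K{\left(1,4 \right)}\right) + R{\left(-128 \right)}\right) - 747 = \left(\left(-37 + 75 \cdot 1 \left(-6 + 4\right)\right) + \left(12 + 3 \left(-128\right)\right)\right) - 747 = \left(\left(-37 + 75 \cdot 1 \left(-2\right)\right) + \left(12 - 384\right)\right) - 747 = \left(\left(-37 + 75 \left(-2\right)\right) - 372\right) - 747 = \left(\left(-37 - 150\right) - 372\right) - 747 = \left(-187 - 372\right) - 747 = -559 - 747 = -1306$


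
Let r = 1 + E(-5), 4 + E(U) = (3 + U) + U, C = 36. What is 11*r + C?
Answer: -74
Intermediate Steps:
E(U) = -1 + 2*U (E(U) = -4 + ((3 + U) + U) = -4 + (3 + 2*U) = -1 + 2*U)
r = -10 (r = 1 + (-1 + 2*(-5)) = 1 + (-1 - 10) = 1 - 11 = -10)
11*r + C = 11*(-10) + 36 = -110 + 36 = -74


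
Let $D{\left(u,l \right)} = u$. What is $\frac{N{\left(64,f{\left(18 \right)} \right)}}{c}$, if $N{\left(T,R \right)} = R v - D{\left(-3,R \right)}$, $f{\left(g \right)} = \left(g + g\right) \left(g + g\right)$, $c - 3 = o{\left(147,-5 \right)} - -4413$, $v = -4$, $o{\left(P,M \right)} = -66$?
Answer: $- \frac{1727}{1450} \approx -1.191$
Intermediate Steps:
$c = 4350$ ($c = 3 - -4347 = 3 + \left(-66 + 4413\right) = 3 + 4347 = 4350$)
$f{\left(g \right)} = 4 g^{2}$ ($f{\left(g \right)} = 2 g 2 g = 4 g^{2}$)
$N{\left(T,R \right)} = 3 - 4 R$ ($N{\left(T,R \right)} = R \left(-4\right) - -3 = - 4 R + 3 = 3 - 4 R$)
$\frac{N{\left(64,f{\left(18 \right)} \right)}}{c} = \frac{3 - 4 \cdot 4 \cdot 18^{2}}{4350} = \left(3 - 4 \cdot 4 \cdot 324\right) \frac{1}{4350} = \left(3 - 5184\right) \frac{1}{4350} = \left(-5181\right) \frac{1}{4350} = - \frac{1727}{1450}$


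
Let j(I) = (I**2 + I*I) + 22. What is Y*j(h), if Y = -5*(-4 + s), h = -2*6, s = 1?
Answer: 4650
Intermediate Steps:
h = -12
j(I) = 22 + 2*I**2 (j(I) = (I**2 + I**2) + 22 = 2*I**2 + 22 = 22 + 2*I**2)
Y = 15 (Y = -5*(-4 + 1) = -5*(-3) = 15)
Y*j(h) = 15*(22 + 2*(-12)**2) = 15*(22 + 2*144) = 15*(22 + 288) = 15*310 = 4650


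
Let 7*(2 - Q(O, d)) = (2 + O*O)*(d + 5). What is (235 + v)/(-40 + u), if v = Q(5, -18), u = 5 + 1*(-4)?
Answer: -670/91 ≈ -7.3626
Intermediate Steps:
u = 1 (u = 5 - 4 = 1)
Q(O, d) = 2 - (2 + O²)*(5 + d)/7 (Q(O, d) = 2 - (2 + O*O)*(d + 5)/7 = 2 - (2 + O²)*(5 + d)/7)
v = 365/7 (v = 4/7 - 5/7*5² - 2/7*(-18) - ⅐*(-18)*5² = 4/7 - 5/7*25 + 36/7 - ⅐*(-18)*25 = 4/7 - 125/7 + 36/7 + 450/7 = 365/7 ≈ 52.143)
(235 + v)/(-40 + u) = (235 + 365/7)/(-40 + 1) = (2010/7)/(-39) = (2010/7)*(-1/39) = -670/91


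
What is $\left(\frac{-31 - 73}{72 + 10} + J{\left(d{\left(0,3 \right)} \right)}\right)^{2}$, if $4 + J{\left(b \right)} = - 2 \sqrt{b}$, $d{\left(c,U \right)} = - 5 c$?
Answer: $\frac{46656}{1681} \approx 27.755$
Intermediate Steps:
$J{\left(b \right)} = -4 - 2 \sqrt{b}$
$\left(\frac{-31 - 73}{72 + 10} + J{\left(d{\left(0,3 \right)} \right)}\right)^{2} = \left(\frac{-31 - 73}{72 + 10} - \left(4 + 2 \sqrt{\left(-5\right) 0}\right)\right)^{2} = \left(- \frac{104}{82} - \left(4 + 2 \sqrt{0}\right)\right)^{2} = \left(\left(-104\right) \frac{1}{82} - 4\right)^{2} = \left(- \frac{52}{41} + \left(-4 + 0\right)\right)^{2} = \left(- \frac{52}{41} - 4\right)^{2} = \left(- \frac{216}{41}\right)^{2} = \frac{46656}{1681}$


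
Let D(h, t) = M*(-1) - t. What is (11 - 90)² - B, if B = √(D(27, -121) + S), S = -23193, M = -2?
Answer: 6241 - I*√23070 ≈ 6241.0 - 151.89*I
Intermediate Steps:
D(h, t) = 2 - t (D(h, t) = -2*(-1) - t = 2 - t)
B = I*√23070 (B = √((2 - 1*(-121)) - 23193) = √((2 + 121) - 23193) = √(123 - 23193) = √(-23070) = I*√23070 ≈ 151.89*I)
(11 - 90)² - B = (11 - 90)² - I*√23070 = (-79)² - I*√23070 = 6241 - I*√23070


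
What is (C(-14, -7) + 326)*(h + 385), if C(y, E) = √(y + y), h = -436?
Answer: -16626 - 102*I*√7 ≈ -16626.0 - 269.87*I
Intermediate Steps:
C(y, E) = √2*√y (C(y, E) = √(2*y) = √2*√y)
(C(-14, -7) + 326)*(h + 385) = (√2*√(-14) + 326)*(-436 + 385) = (√2*(I*√14) + 326)*(-51) = (2*I*√7 + 326)*(-51) = (326 + 2*I*√7)*(-51) = -16626 - 102*I*√7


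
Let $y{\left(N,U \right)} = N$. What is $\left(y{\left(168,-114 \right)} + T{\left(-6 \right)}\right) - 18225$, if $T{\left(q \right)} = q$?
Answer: $-18063$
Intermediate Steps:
$\left(y{\left(168,-114 \right)} + T{\left(-6 \right)}\right) - 18225 = \left(168 - 6\right) - 18225 = 162 - 18225 = -18063$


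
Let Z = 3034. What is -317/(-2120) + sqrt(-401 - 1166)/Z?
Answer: 317/2120 + I*sqrt(1567)/3034 ≈ 0.14953 + 0.013047*I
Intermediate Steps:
-317/(-2120) + sqrt(-401 - 1166)/Z = -317/(-2120) + sqrt(-401 - 1166)/3034 = -317*(-1/2120) + sqrt(-1567)*(1/3034) = 317/2120 + (I*sqrt(1567))*(1/3034) = 317/2120 + I*sqrt(1567)/3034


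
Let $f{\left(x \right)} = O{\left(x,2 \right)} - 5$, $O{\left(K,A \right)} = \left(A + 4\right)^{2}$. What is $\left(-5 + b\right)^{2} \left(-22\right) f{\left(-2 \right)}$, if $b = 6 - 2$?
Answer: $-682$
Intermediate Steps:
$O{\left(K,A \right)} = \left(4 + A\right)^{2}$
$b = 4$ ($b = 6 - 2 = 4$)
$f{\left(x \right)} = 31$ ($f{\left(x \right)} = \left(4 + 2\right)^{2} - 5 = 6^{2} - 5 = 36 - 5 = 31$)
$\left(-5 + b\right)^{2} \left(-22\right) f{\left(-2 \right)} = \left(-5 + 4\right)^{2} \left(-22\right) 31 = \left(-1\right)^{2} \left(-22\right) 31 = 1 \left(-22\right) 31 = \left(-22\right) 31 = -682$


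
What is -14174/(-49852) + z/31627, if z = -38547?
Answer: -736681973/788334602 ≈ -0.93448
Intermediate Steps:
-14174/(-49852) + z/31627 = -14174/(-49852) - 38547/31627 = -14174*(-1/49852) - 38547*1/31627 = 7087/24926 - 38547/31627 = -736681973/788334602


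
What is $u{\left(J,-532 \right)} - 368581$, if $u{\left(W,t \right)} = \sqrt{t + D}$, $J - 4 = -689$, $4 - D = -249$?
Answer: $-368581 + 3 i \sqrt{31} \approx -3.6858 \cdot 10^{5} + 16.703 i$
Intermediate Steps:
$D = 253$ ($D = 4 - -249 = 4 + 249 = 253$)
$J = -685$ ($J = 4 - 689 = -685$)
$u{\left(W,t \right)} = \sqrt{253 + t}$ ($u{\left(W,t \right)} = \sqrt{t + 253} = \sqrt{253 + t}$)
$u{\left(J,-532 \right)} - 368581 = \sqrt{253 - 532} - 368581 = \sqrt{-279} - 368581 = 3 i \sqrt{31} - 368581 = -368581 + 3 i \sqrt{31}$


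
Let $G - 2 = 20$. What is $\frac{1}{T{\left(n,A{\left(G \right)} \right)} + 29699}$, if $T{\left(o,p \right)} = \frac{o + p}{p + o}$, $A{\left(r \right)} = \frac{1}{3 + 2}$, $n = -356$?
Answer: $\frac{1}{29700} \approx 3.367 \cdot 10^{-5}$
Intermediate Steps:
$G = 22$ ($G = 2 + 20 = 22$)
$A{\left(r \right)} = \frac{1}{5}$
$T{\left(o,p \right)} = 1$ ($T{\left(o,p \right)} = \frac{o + p}{o + p} = 1$)
$\frac{1}{T{\left(n,A{\left(G \right)} \right)} + 29699} = \frac{1}{1 + 29699} = \frac{1}{29700}$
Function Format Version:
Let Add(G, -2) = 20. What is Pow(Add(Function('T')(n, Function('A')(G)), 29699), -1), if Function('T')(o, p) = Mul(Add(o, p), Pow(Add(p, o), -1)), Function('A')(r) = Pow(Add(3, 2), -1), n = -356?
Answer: Rational(1, 29700) ≈ 3.3670e-5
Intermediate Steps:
G = 22 (G = Add(2, 20) = 22)
Function('A')(r) = Rational(1, 5) (Function('A')(r) = Pow(5, -1) = Rational(1, 5))
Function('T')(o, p) = 1 (Function('T')(o, p) = Mul(Add(o, p), Pow(Add(o, p), -1)) = 1)
Pow(Add(Function('T')(n, Function('A')(G)), 29699), -1) = Pow(Add(1, 29699), -1) = Pow(29700, -1) = Rational(1, 29700)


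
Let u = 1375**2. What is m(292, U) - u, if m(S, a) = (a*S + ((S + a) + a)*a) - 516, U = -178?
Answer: -1931725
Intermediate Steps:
m(S, a) = -516 + S*a + a*(S + 2*a) (m(S, a) = (S*a + (S + 2*a)*a) - 516 = (S*a + a*(S + 2*a)) - 516 = -516 + S*a + a*(S + 2*a))
u = 1890625
m(292, U) - u = (-516 + 2*(-178)**2 + 2*292*(-178)) - 1*1890625 = (-516 + 2*31684 - 103952) - 1890625 = (-516 + 63368 - 103952) - 1890625 = -41100 - 1890625 = -1931725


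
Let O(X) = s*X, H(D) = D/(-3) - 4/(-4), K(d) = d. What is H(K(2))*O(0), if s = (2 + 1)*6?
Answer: 0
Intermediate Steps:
s = 18 (s = 3*6 = 18)
H(D) = 1 - D/3 (H(D) = D*(-1/3) - 4*(-1/4) = -D/3 + 1 = 1 - D/3)
O(X) = 18*X
H(K(2))*O(0) = (1 - 1/3*2)*(18*0) = (1 - 2/3)*0 = (1/3)*0 = 0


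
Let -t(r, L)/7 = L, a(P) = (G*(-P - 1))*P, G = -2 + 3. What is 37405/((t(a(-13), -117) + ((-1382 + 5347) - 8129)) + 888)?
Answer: -37405/2457 ≈ -15.224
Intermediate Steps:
G = 1
a(P) = P*(-1 - P) (a(P) = (1*(-P - 1))*P = (1*(-1 - P))*P = (-1 - P)*P = P*(-1 - P))
t(r, L) = -7*L
37405/((t(a(-13), -117) + ((-1382 + 5347) - 8129)) + 888) = 37405/((-7*(-117) + ((-1382 + 5347) - 8129)) + 888) = 37405/((819 + (3965 - 8129)) + 888) = 37405/((819 - 4164) + 888) = 37405/(-3345 + 888) = 37405/(-2457) = 37405*(-1/2457) = -37405/2457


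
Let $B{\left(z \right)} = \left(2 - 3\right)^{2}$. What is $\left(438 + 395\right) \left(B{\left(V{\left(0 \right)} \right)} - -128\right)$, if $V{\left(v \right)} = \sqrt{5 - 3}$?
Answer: $107457$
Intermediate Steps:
$V{\left(v \right)} = \sqrt{2}$
$B{\left(z \right)} = 1$ ($B{\left(z \right)} = \left(-1\right)^{2} = 1$)
$\left(438 + 395\right) \left(B{\left(V{\left(0 \right)} \right)} - -128\right) = \left(438 + 395\right) \left(1 - -128\right) = 833 \left(1 + 128\right) = 833 \cdot 129 = 107457$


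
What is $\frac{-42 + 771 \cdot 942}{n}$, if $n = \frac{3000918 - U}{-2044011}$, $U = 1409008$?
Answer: $- \frac{148444254864}{159191} \approx -9.3249 \cdot 10^{5}$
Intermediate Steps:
$n = - \frac{1591910}{2044011}$ ($n = \frac{3000918 - 1409008}{-2044011} = \left(3000918 - 1409008\right) \left(- \frac{1}{2044011}\right) = 1591910 \left(- \frac{1}{2044011}\right) = - \frac{1591910}{2044011} \approx -0.77882$)
$\frac{-42 + 771 \cdot 942}{n} = \frac{-42 + 771 \cdot 942}{- \frac{1591910}{2044011}} = \left(-42 + 726282\right) \left(- \frac{2044011}{1591910}\right) = 726240 \left(- \frac{2044011}{1591910}\right) = - \frac{148444254864}{159191}$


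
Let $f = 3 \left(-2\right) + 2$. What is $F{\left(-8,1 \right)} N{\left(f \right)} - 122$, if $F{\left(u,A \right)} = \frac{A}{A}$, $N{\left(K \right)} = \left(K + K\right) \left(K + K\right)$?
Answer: $-58$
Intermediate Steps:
$f = -4$ ($f = -6 + 2 = -4$)
$N{\left(K \right)} = 4 K^{2}$ ($N{\left(K \right)} = 2 K 2 K = 4 K^{2}$)
$F{\left(u,A \right)} = 1$
$F{\left(-8,1 \right)} N{\left(f \right)} - 122 = 1 \cdot 4 \left(-4\right)^{2} - 122 = 1 \cdot 4 \cdot 16 - 122 = 1 \cdot 64 - 122 = 64 - 122 = -58$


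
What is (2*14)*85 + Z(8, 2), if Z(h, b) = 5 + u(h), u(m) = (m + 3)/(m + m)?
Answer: 38171/16 ≈ 2385.7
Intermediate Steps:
u(m) = (3 + m)/(2*m) (u(m) = (3 + m)/((2*m)) = (3 + m)*(1/(2*m)) = (3 + m)/(2*m))
Z(h, b) = 5 + (3 + h)/(2*h)
(2*14)*85 + Z(8, 2) = (2*14)*85 + (½)*(3 + 11*8)/8 = 28*85 + (½)*(⅛)*(3 + 88) = 2380 + (½)*(⅛)*91 = 2380 + 91/16 = 38171/16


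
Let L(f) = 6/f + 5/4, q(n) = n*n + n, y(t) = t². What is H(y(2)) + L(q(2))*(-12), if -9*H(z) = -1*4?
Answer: -239/9 ≈ -26.556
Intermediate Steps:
H(z) = 4/9 (H(z) = -(-1)*4/9 = -⅑*(-4) = 4/9)
q(n) = n + n² (q(n) = n² + n = n + n²)
L(f) = 5/4 + 6/f (L(f) = 6/f + 5*(¼) = 6/f + 5/4 = 5/4 + 6/f)
H(y(2)) + L(q(2))*(-12) = 4/9 + (5/4 + 6/((2*(1 + 2))))*(-12) = 4/9 + (5/4 + 6/((2*3)))*(-12) = 4/9 + (5/4 + 6/6)*(-12) = 4/9 + (5/4 + 6*(⅙))*(-12) = 4/9 + (5/4 + 1)*(-12) = 4/9 + (9/4)*(-12) = 4/9 - 27 = -239/9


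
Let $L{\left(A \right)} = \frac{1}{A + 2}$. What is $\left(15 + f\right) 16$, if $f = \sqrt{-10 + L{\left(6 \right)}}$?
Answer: $240 + 4 i \sqrt{158} \approx 240.0 + 50.279 i$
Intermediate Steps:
$L{\left(A \right)} = \frac{1}{2 + A}$
$f = \frac{i \sqrt{158}}{4}$ ($f = \sqrt{-10 + \frac{1}{2 + 6}} = \sqrt{-10 + \frac{1}{8}} = \sqrt{- \frac{79}{8}} = \frac{i \sqrt{158}}{4} \approx 3.1425 i$)
$\left(15 + f\right) 16 = \left(15 + \frac{i \sqrt{158}}{4}\right) 16 = 240 + 4 i \sqrt{158}$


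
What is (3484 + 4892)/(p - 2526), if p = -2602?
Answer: -1047/641 ≈ -1.6334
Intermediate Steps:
(3484 + 4892)/(p - 2526) = (3484 + 4892)/(-2602 - 2526) = 8376/(-5128) = 8376*(-1/5128) = -1047/641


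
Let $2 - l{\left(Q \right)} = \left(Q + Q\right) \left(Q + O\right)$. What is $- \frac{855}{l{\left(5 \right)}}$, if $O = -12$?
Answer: $- \frac{95}{8} \approx -11.875$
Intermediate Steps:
$l{\left(Q \right)} = 2 - 2 Q \left(-12 + Q\right)$ ($l{\left(Q \right)} = 2 - \left(Q + Q\right) \left(Q - 12\right) = 2 - 2 Q \left(-12 + Q\right)$)
$- \frac{855}{l{\left(5 \right)}} = - \frac{855}{2 - 2 \cdot 5^{2} + 24 \cdot 5} = - \frac{855}{2 - 50 + 120} = - \frac{855}{72} = \left(-855\right) \frac{1}{72} = - \frac{95}{8}$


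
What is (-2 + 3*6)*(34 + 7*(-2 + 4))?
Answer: 768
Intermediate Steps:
(-2 + 3*6)*(34 + 7*(-2 + 4)) = (-2 + 18)*(34 + 7*2) = 16*(34 + 14) = 16*48 = 768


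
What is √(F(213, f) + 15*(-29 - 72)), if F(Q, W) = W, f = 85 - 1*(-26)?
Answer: 6*I*√39 ≈ 37.47*I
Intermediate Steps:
f = 111 (f = 85 + 26 = 111)
√(F(213, f) + 15*(-29 - 72)) = √(111 + 15*(-29 - 72)) = √(111 + 15*(-101)) = √(111 - 1515) = √(-1404) = 6*I*√39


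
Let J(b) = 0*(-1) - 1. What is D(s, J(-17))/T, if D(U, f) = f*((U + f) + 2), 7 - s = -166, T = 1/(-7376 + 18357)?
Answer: -1910694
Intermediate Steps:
J(b) = -1 (J(b) = 0 - 1 = -1)
T = 1/10981 ≈ 9.1066e-5
s = 173 (s = 7 - 1*(-166) = 7 + 166 = 173)
D(U, f) = f*(2 + U + f)
D(s, J(-17))/T = (-(2 + 173 - 1))/(1/10981) = -1*174*10981 = -174*10981 = -1910694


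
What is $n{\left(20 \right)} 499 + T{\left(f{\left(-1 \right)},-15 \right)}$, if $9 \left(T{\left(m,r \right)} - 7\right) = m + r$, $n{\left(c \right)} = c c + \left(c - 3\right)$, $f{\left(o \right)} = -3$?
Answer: $208088$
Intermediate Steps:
$n{\left(c \right)} = -3 + c + c^{2}$ ($n{\left(c \right)} = c^{2} + \left(-3 + c\right) = -3 + c + c^{2}$)
$T{\left(m,r \right)} = 7 + \frac{m}{9} + \frac{r}{9}$ ($T{\left(m,r \right)} = 7 + \frac{m + r}{9} = 7 + \left(\frac{m}{9} + \frac{r}{9}\right) = 7 + \frac{m}{9} + \frac{r}{9}$)
$n{\left(20 \right)} 499 + T{\left(f{\left(-1 \right)},-15 \right)} = \left(-3 + 20 + 20^{2}\right) 499 + \left(7 + \frac{1}{9} \left(-3\right) + \frac{1}{9} \left(-15\right)\right) = \left(-3 + 20 + 400\right) 499 - -5 = 417 \cdot 499 + 5 = 208083 + 5 = 208088$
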